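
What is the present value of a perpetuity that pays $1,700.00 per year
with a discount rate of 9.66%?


Formula: PV = C / r
Substituting: PV = $1,700.00 / 0.0966
PV = $17,598.34

$17,598.34


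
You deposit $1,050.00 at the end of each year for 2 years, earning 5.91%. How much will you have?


Formula: FV = PMT * ((1+r)^n - 1) / r
Growth factor: (1 + 0.0591)^2 = 1.121693
Numerator: 1.121693 - 1 = 0.121693
FV = $1,050.00 * 0.121693 / 0.0591 = $2,162.06

$2,162.06


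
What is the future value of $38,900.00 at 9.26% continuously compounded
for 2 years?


Formula: FV = P * e^(r*t)
Exponent: r*t = 0.0926 * 2 = 0.1852
e^(0.1852) = 1.203459
FV = $38,900.00 * 1.203459 = $46,814.56

$46,814.56


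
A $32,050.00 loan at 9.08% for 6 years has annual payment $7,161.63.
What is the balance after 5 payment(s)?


Formula: Balance = PV*(1+r)^k - PMT*((1+r)^k - 1)/r
Growth: (1 + 0.0908)^5 = 1.544279
Accumulated factor: ((1+r)^k - 1)/r = 5.994257
Balance = $32,050.00 * 1.544279 - $7,161.63 * 5.994257
Balance = $6,565.47

$6,565.47


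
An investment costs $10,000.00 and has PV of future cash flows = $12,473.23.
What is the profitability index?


Formula: PI = PV(cash flows) / initial investment
Substituting: PI = $12,473.23 / $10,000.00
PI = 1.2473

1.2473


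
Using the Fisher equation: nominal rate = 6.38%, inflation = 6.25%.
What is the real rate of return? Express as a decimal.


Formula: (1 + r_real) = (1 + r_nom) / (1 + inflation)
Substituting: (1 + r_real) = 1.0638 / 1.0625
(1 + r_real) = 1.001224
r_real = 1.001224 - 1 = 0.001224

0.001224


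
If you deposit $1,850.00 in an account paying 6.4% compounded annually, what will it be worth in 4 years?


Formula: FV = P * (1 + r)^n
Substituting: FV = $1,850.00 * (1 + 0.064)^4
Growth factor: (1.064)^4 = 1.281641
FV = $1,850.00 * 1.281641 = $2,371.04

$2,371.04


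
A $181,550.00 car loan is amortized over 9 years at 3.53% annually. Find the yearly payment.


Formula: PMT = PV * r / (1 - (1+r)^(-n))
Denominator: 1 - (1 + 0.0353)^(-9) = 0.26818
Numerator: $181,550.00 * 0.0353 = 6408.715
PMT = 6408.715 / 0.26818 = $23,897.04

$23,897.04


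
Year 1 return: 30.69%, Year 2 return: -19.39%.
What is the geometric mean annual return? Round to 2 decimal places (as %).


Formula: Geometric mean = ((1+r1)*(1+r2))^(1/2) - 1
Product: (1 + 0.3069) * (1 + -0.1939) = 1.3069 * 0.8061 = 1.053492
Square root: 1.053492^0.5 = 1.026398
Geometric mean = 1.026398 - 1 = 0.026398
As percentage: 2.64%

2.64%


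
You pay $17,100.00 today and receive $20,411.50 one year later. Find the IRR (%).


Formula: IRR = C1/C0 - 1
Substituting: IRR = $20,411.50 / $17,100.00 - 1
Ratio: 1.193655 - 1 = 0.193655
IRR = 19.3655%

19.3655%


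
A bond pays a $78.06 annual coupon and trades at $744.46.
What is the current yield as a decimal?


Formula: Current yield = annual coupon / price
Substituting: CY = $78.06 / $744.46
CY = 0.104855

0.104855


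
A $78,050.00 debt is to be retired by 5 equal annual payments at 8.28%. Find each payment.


Formula: PMT = PV * r / (1 - (1+r)^(-n))
Denominator: 1 - (1 + 0.0828)^(-5) = 0.328171
Numerator: $78,050.00 * 0.0828 = 6462.54
PMT = 6462.54 / 0.328171 = $19,692.60

$19,692.60


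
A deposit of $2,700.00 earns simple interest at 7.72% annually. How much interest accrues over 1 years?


Formula: I = P * r * t
Substituting: I = $2,700.00 * 0.0772 * 1
Step: I = $2,700.00 * 0.0772
I = $208.44

$208.44


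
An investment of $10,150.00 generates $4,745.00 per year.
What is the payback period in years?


Formula: Payback = investment / annual cash flow
Substituting: Payback = $10,150.00 / $4,745.00
Payback = 2.1391 years

2.1391 years


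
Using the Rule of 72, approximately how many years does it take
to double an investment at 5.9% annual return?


Formula: Years ≈ 72 / r
Substituting: Years ≈ 72 / 5.9
Years ≈ 12.2

12.2 years


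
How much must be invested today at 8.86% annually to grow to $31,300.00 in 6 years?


Formula: PV = FV / (1 + r)^n
Substituting: PV = $31,300.00 / (1 + 0.0886)^6
Discount factor: (1.0886)^6 = 1.664217
PV = $31,300.00 / 1.664217 = $18,807.64

$18,807.64


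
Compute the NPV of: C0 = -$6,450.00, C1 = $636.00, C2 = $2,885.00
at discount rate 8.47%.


Formula: NPV = C0 + C1/(1+r) + C2/(1+r)^2
Discount C1: $636.00 / (1 + 0.0847) = $586.34
Discount C2: $2,885.00 / (1 + 0.0847)^2 = $2,452.03
NPV = -$6,450.00 + $586.34 + $2,452.03 = -$3,411.63

-$3,411.63


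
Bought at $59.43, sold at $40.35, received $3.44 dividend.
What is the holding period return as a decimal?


Formula: HPR = (P1 - P0 + D) / P0
Gain: $40.35 - $59.43 + $3.44 = -$15.64
HPR = -$15.64 / $59.43 = -0.2632

-0.2632


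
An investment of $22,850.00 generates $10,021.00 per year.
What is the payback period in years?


Formula: Payback = investment / annual cash flow
Substituting: Payback = $22,850.00 / $10,021.00
Payback = 2.2802 years

2.2802 years


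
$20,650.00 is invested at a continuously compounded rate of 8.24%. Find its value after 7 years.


Formula: FV = P * e^(r*t)
Exponent: r*t = 0.0824 * 7 = 0.5768
e^(0.5768) = 1.780332
FV = $20,650.00 * 1.780332 = $36,763.86

$36,763.86


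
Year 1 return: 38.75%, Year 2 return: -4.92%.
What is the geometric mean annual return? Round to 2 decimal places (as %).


Formula: Geometric mean = ((1+r1)*(1+r2))^(1/2) - 1
Product: (1 + 0.3875) * (1 + -0.0492) = 1.3875 * 0.9508 = 1.319235
Square root: 1.319235^0.5 = 1.14858
Geometric mean = 1.14858 - 1 = 0.14858
As percentage: 14.86%

14.86%


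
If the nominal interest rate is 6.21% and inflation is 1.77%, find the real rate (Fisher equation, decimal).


Formula: (1 + r_real) = (1 + r_nom) / (1 + inflation)
Substituting: (1 + r_real) = 1.0621 / 1.0177
(1 + r_real) = 1.043628
r_real = 1.043628 - 1 = 0.043628

0.043628


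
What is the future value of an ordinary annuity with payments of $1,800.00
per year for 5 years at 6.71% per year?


Formula: FV = PMT * ((1+r)^n - 1) / r
Growth factor: (1 + 0.0671)^5 = 1.383648
Numerator: 1.383648 - 1 = 0.383648
FV = $1,800.00 * 0.383648 / 0.0671 = $10,291.60

$10,291.60


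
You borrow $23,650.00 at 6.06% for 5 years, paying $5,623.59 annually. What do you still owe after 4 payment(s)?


Formula: Balance = PV*(1+r)^k - PMT*((1+r)^k - 1)/r
Growth: (1 + 0.0606)^4 = 1.265338
Accumulated factor: ((1+r)^k - 1)/r = 4.378512
Balance = $23,650.00 * 1.265338 - $5,623.59 * 4.378512
Balance = $5,302.28

$5,302.28


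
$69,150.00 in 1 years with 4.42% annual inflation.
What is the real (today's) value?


Formula: Real value = nominal / (1 + inflation)^years
Price level: (1 + 0.0442)^1 = 1.0442
Real value = $69,150.00 / 1.0442 = $66,222.95

$66,222.95


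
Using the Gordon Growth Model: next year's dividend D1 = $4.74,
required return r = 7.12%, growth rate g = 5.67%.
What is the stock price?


Formula: P = D1 / (r - g)
Spread: r - g = 0.0712 - 0.0567 = 0.0145
Substituting: P = $4.74 / 0.0145
P = $326.90

$326.90


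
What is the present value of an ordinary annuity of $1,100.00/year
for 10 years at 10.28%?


Formula: PV = PMT * (1 - (1+r)^(-n)) / r
Discount factor: (1 + 0.1028)^(-10) = 0.375865
Bracket: 1 - 0.375865 = 0.624135
PV = $1,100.00 * 0.624135 / 0.1028 = $6,678.48

$6,678.48


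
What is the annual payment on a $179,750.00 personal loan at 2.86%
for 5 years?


Formula: PMT = PV * r / (1 - (1+r)^(-n))
Denominator: 1 - (1 + 0.0286)^(-5) = 0.131505
Numerator: $179,750.00 * 0.0286 = 5140.85
PMT = 5140.85 / 0.131505 = $39,092.48

$39,092.48


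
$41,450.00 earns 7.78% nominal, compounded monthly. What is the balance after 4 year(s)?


Formula: FV = P * (1 + r/m)^(m*t)
Period rate: r/m = 0.0778 / 12 = 0.006483
Total periods: m*t = 12 * 4 = 48
Growth factor: (1 + 0.006483)^48 = 1.363692
FV = $41,450.00 * 1.363692 = $56,525.02

$56,525.02


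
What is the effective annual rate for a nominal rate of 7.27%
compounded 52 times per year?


Formula: EAR = (1 + r/m)^m - 1
Period rate: r/m = 0.0727 / 52 = 0.001398
Compounding: (1 + 0.001398)^52 = 1.075353
EAR = 1.075353 - 1 = 0.075353

0.075353


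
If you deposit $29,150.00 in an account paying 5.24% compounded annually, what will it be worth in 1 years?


Formula: FV = P * (1 + r)^n
Substituting: FV = $29,150.00 * (1 + 0.0524)^1
Growth factor: (1.0524)^1 = 1.0524
FV = $29,150.00 * 1.0524 = $30,677.46

$30,677.46


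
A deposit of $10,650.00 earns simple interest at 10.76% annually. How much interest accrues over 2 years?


Formula: I = P * r * t
Substituting: I = $10,650.00 * 0.1076 * 2
Step: I = $10,650.00 * 0.2152
I = $2,291.88

$2,291.88


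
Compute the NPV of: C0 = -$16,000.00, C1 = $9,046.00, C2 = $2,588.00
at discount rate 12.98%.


Formula: NPV = C0 + C1/(1+r) + C2/(1+r)^2
Discount C1: $9,046.00 / (1 + 0.1298) = $8,006.73
Discount C2: $2,588.00 / (1 + 0.1298)^2 = $2,027.50
NPV = -$16,000.00 + $8,006.73 + $2,027.50 = -$5,965.77

-$5,965.77


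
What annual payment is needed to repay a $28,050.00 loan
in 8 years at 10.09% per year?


Formula: PMT = PV * r / (1 - (1+r)^(-n))
Denominator: 1 - (1 + 0.1009)^(-8) = 0.536535
Numerator: $28,050.00 * 0.1009 = 2830.245
PMT = 2830.245 / 0.536535 = $5,275.04

$5,275.04


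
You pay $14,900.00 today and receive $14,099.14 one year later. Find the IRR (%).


Formula: IRR = C1/C0 - 1
Substituting: IRR = $14,099.14 / $14,900.00 - 1
Ratio: 0.946251 - 1 = -0.053749
IRR = -5.3749%

-5.3749%


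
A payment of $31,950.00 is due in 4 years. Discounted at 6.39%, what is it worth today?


Formula: PV = FV / (1 + r)^n
Substituting: PV = $31,950.00 / (1 + 0.0639)^4
Discount factor: (1.0639)^4 = 1.28116
PV = $31,950.00 / 1.28116 = $24,938.34

$24,938.34


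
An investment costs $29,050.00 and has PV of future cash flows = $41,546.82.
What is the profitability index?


Formula: PI = PV(cash flows) / initial investment
Substituting: PI = $41,546.82 / $29,050.00
PI = 1.4302

1.4302


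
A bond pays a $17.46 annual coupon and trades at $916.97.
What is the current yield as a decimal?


Formula: Current yield = annual coupon / price
Substituting: CY = $17.46 / $916.97
CY = 0.019041

0.019041


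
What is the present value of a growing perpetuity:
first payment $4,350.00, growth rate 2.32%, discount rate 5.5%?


Formula: PV = C / (r - g)
Spread: r - g = 0.055 - 0.0232 = 0.0318
Substituting: PV = $4,350.00 / 0.0318
PV = $136,792.45

$136,792.45


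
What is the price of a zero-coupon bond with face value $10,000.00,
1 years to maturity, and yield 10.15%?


Formula: Price = FV / (1 + r)^n
Substituting: Price = $10,000.00 / (1 + 0.1015)^1
Discount factor: (1.1015)^1 = 1.1015
Price = $10,000.00 / 1.1015 = $9,078.53

$9,078.53


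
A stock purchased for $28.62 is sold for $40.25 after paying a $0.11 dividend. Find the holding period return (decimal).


Formula: HPR = (P1 - P0 + D) / P0
Gain: $40.25 - $28.62 + $0.11 = $11.74
HPR = $11.74 / $28.62 = 0.4102

0.4102


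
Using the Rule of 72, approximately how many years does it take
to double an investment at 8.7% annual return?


Formula: Years ≈ 72 / r
Substituting: Years ≈ 72 / 8.7
Years ≈ 8.3

8.3 years


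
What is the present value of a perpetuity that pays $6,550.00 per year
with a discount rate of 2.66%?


Formula: PV = C / r
Substituting: PV = $6,550.00 / 0.0266
PV = $246,240.60

$246,240.60


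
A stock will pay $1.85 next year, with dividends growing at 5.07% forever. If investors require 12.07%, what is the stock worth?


Formula: P = D1 / (r - g)
Spread: r - g = 0.1207 - 0.0507 = 0.07
Substituting: P = $1.85 / 0.07
P = $26.43

$26.43


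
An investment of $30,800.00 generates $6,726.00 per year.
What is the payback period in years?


Formula: Payback = investment / annual cash flow
Substituting: Payback = $30,800.00 / $6,726.00
Payback = 4.5792 years

4.5792 years


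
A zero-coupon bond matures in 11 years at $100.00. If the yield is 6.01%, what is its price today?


Formula: Price = FV / (1 + r)^n
Substituting: Price = $100.00 / (1 + 0.0601)^11
Discount factor: (1.0601)^11 = 1.900269
Price = $100.00 / 1.900269 = $52.62

$52.62


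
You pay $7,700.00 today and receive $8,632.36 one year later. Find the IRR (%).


Formula: IRR = C1/C0 - 1
Substituting: IRR = $8,632.36 / $7,700.00 - 1
Ratio: 1.121086 - 1 = 0.121086
IRR = 12.1086%

12.1086%


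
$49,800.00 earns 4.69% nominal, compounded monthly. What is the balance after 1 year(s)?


Formula: FV = P * (1 + r/m)^(m*t)
Period rate: r/m = 0.0469 / 12 = 0.003908
Total periods: m*t = 12 * 1 = 12
Growth factor: (1 + 0.003908)^12 = 1.047921
FV = $49,800.00 * 1.047921 = $52,186.49

$52,186.49


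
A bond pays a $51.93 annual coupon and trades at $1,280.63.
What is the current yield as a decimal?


Formula: Current yield = annual coupon / price
Substituting: CY = $51.93 / $1,280.63
CY = 0.04055

0.04055


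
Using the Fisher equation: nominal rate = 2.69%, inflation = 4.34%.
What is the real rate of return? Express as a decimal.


Formula: (1 + r_real) = (1 + r_nom) / (1 + inflation)
Substituting: (1 + r_real) = 1.0269 / 1.0434
(1 + r_real) = 0.984186
r_real = 0.984186 - 1 = -0.015814

-0.015814


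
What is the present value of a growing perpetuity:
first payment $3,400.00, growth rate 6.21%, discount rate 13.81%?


Formula: PV = C / (r - g)
Spread: r - g = 0.1381 - 0.0621 = 0.076
Substituting: PV = $3,400.00 / 0.076
PV = $44,736.84

$44,736.84


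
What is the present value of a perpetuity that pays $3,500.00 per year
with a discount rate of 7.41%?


Formula: PV = C / r
Substituting: PV = $3,500.00 / 0.0741
PV = $47,233.47

$47,233.47


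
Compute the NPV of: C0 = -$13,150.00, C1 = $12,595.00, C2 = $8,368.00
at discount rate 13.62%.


Formula: NPV = C0 + C1/(1+r) + C2/(1+r)^2
Discount C1: $12,595.00 / (1 + 0.1362) = $11,085.20
Discount C2: $8,368.00 / (1 + 0.1362)^2 = $6,482.05
NPV = -$13,150.00 + $11,085.20 + $6,482.05 = $4,417.24

$4,417.24


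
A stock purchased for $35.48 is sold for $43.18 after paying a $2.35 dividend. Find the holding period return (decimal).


Formula: HPR = (P1 - P0 + D) / P0
Gain: $43.18 - $35.48 + $2.35 = $10.05
HPR = $10.05 / $35.48 = 0.2833

0.2833


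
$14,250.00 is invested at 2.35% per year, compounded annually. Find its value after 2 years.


Formula: FV = P * (1 + r)^n
Substituting: FV = $14,250.00 * (1 + 0.0235)^2
Growth factor: (1.0235)^2 = 1.047552
FV = $14,250.00 * 1.047552 = $14,927.62

$14,927.62


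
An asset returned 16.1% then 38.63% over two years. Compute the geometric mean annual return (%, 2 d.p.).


Formula: Geometric mean = ((1+r1)*(1+r2))^(1/2) - 1
Product: (1 + 0.161) * (1 + 0.3863) = 1.161 * 1.3863 = 1.609494
Square root: 1.609494^0.5 = 1.268658
Geometric mean = 1.268658 - 1 = 0.268658
As percentage: 26.87%

26.87%


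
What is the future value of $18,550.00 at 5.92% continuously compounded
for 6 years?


Formula: FV = P * e^(r*t)
Exponent: r*t = 0.0592 * 6 = 0.3552
e^(0.3552) = 1.426466
FV = $18,550.00 * 1.426466 = $26,460.94

$26,460.94


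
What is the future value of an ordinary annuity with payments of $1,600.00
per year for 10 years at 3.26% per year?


Formula: FV = PMT * ((1+r)^n - 1) / r
Growth factor: (1 + 0.0326)^10 = 1.378228
Numerator: 1.378228 - 1 = 0.378228
FV = $1,600.00 * 0.378228 / 0.0326 = $18,563.36

$18,563.36


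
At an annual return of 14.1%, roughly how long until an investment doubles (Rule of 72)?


Formula: Years ≈ 72 / r
Substituting: Years ≈ 72 / 14.1
Years ≈ 5.1

5.1 years


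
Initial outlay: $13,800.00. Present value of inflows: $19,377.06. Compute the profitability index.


Formula: PI = PV(cash flows) / initial investment
Substituting: PI = $19,377.06 / $13,800.00
PI = 1.4041

1.4041


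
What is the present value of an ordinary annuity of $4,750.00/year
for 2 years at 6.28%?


Formula: PV = PMT * (1 - (1+r)^(-n)) / r
Discount factor: (1 + 0.0628)^(-2) = 0.885313
Bracket: 1 - 0.885313 = 0.114687
PV = $4,750.00 * 0.114687 / 0.0628 = $8,674.56

$8,674.56


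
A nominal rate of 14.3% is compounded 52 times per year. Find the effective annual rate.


Formula: EAR = (1 + r/m)^m - 1
Period rate: r/m = 0.143 / 52 = 0.00275
Compounding: (1 + 0.00275)^52 = 1.153503
EAR = 1.153503 - 1 = 0.153503

0.153503


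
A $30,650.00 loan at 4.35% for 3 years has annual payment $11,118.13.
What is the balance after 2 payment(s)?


Formula: Balance = PV*(1+r)^k - PMT*((1+r)^k - 1)/r
Growth: (1 + 0.0435)^2 = 1.088892
Accumulated factor: ((1+r)^k - 1)/r = 2.0435
Balance = $30,650.00 * 1.088892 - $11,118.13 * 2.0435
Balance = $10,654.65

$10,654.65


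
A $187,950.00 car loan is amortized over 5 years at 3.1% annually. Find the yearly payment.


Formula: PMT = PV * r / (1 - (1+r)^(-n))
Denominator: 1 - (1 + 0.031)^(-5) = 0.141566
Numerator: $187,950.00 * 0.031 = 5826.45
PMT = 5826.45 / 0.141566 = $41,156.99

$41,156.99


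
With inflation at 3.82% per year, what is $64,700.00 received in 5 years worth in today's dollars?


Formula: Real value = nominal / (1 + inflation)^years
Price level: (1 + 0.0382)^5 = 1.206161
Real value = $64,700.00 / 1.206161 = $53,641.28

$53,641.28


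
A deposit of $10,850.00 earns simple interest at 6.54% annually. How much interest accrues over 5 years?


Formula: I = P * r * t
Substituting: I = $10,850.00 * 0.0654 * 5
Step: I = $10,850.00 * 0.327
I = $3,547.95

$3,547.95


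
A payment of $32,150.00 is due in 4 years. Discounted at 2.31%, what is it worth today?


Formula: PV = FV / (1 + r)^n
Substituting: PV = $32,150.00 / (1 + 0.0231)^4
Discount factor: (1.0231)^4 = 1.095651
PV = $32,150.00 / 1.095651 = $29,343.28

$29,343.28


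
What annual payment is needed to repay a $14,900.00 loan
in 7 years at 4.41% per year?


Formula: PMT = PV * r / (1 - (1+r)^(-n))
Denominator: 1 - (1 + 0.0441)^(-7) = 0.260726
Numerator: $14,900.00 * 0.0441 = 657.09
PMT = 657.09 / 0.260726 = $2,520.23

$2,520.23


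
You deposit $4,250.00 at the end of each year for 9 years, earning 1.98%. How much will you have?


Formula: FV = PMT * ((1+r)^n - 1) / r
Growth factor: (1 + 0.0198)^9 = 1.192985
Numerator: 1.192985 - 1 = 0.192985
FV = $4,250.00 * 0.192985 / 0.0198 = $41,423.60

$41,423.60


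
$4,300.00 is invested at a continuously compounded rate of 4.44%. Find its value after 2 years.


Formula: FV = P * e^(r*t)
Exponent: r*t = 0.0444 * 2 = 0.0888
e^(0.0888) = 1.092862
FV = $4,300.00 * 1.092862 = $4,699.31

$4,699.31


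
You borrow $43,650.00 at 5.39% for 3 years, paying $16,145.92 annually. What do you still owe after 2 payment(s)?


Formula: Balance = PV*(1+r)^k - PMT*((1+r)^k - 1)/r
Growth: (1 + 0.0539)^2 = 1.110705
Accumulated factor: ((1+r)^k - 1)/r = 2.0539
Balance = $43,650.00 * 1.110705 - $16,145.92 * 2.0539
Balance = $15,320.18

$15,320.18


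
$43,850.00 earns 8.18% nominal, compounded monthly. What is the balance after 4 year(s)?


Formula: FV = P * (1 + r/m)^(m*t)
Period rate: r/m = 0.0818 / 12 = 0.006817
Total periods: m*t = 12 * 4 = 48
Growth factor: (1 + 0.006817)^48 = 1.38554
FV = $43,850.00 * 1.38554 = $60,755.92

$60,755.92


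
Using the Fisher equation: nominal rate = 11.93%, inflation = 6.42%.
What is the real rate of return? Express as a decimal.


Formula: (1 + r_real) = (1 + r_nom) / (1 + inflation)
Substituting: (1 + r_real) = 1.1193 / 1.0642
(1 + r_real) = 1.051776
r_real = 1.051776 - 1 = 0.051776

0.051776


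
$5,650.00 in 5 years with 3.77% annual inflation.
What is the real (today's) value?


Formula: Real value = nominal / (1 + inflation)^years
Price level: (1 + 0.0377)^5 = 1.203259
Real value = $5,650.00 / 1.203259 = $4,695.58

$4,695.58


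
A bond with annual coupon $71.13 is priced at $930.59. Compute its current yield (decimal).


Formula: Current yield = annual coupon / price
Substituting: CY = $71.13 / $930.59
CY = 0.076435

0.076435


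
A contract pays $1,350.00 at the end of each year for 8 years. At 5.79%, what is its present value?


Formula: PV = PMT * (1 - (1+r)^(-n)) / r
Discount factor: (1 + 0.0579)^(-8) = 0.637446
Bracket: 1 - 0.637446 = 0.362554
PV = $1,350.00 * 0.362554 / 0.0579 = $8,453.34

$8,453.34


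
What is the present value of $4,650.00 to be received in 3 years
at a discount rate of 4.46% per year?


Formula: PV = FV / (1 + r)^n
Substituting: PV = $4,650.00 / (1 + 0.0446)^3
Discount factor: (1.0446)^3 = 1.139856
PV = $4,650.00 / 1.139856 = $4,079.46

$4,079.46


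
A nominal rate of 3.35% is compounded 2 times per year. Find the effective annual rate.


Formula: EAR = (1 + r/m)^m - 1
Period rate: r/m = 0.0335 / 2 = 0.01675
Compounding: (1 + 0.01675)^2 = 1.033781
EAR = 1.033781 - 1 = 0.033781

0.033781


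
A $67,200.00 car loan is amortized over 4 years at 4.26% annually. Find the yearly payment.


Formula: PMT = PV * r / (1 - (1+r)^(-n))
Denominator: 1 - (1 + 0.0426)^(-4) = 0.153691
Numerator: $67,200.00 * 0.0426 = 2862.72
PMT = 2862.72 / 0.153691 = $18,626.50

$18,626.50


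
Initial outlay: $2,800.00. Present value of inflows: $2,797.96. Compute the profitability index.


Formula: PI = PV(cash flows) / initial investment
Substituting: PI = $2,797.96 / $2,800.00
PI = 0.9993

0.9993


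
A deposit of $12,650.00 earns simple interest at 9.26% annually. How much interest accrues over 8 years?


Formula: I = P * r * t
Substituting: I = $12,650.00 * 0.0926 * 8
Step: I = $12,650.00 * 0.7408
I = $9,371.12

$9,371.12


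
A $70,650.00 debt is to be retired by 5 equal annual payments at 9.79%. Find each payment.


Formula: PMT = PV * r / (1 - (1+r)^(-n))
Denominator: 1 - (1 + 0.0979)^(-5) = 0.373118
Numerator: $70,650.00 * 0.0979 = 6916.635
PMT = 6916.635 / 0.373118 = $18,537.41

$18,537.41


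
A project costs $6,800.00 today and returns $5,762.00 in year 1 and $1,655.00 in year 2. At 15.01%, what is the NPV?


Formula: NPV = C0 + C1/(1+r) + C2/(1+r)^2
Discount C1: $5,762.00 / (1 + 0.1501) = $5,010.00
Discount C2: $1,655.00 / (1 + 0.1501)^2 = $1,251.20
NPV = -$6,800.00 + $5,010.00 + $1,251.20 = -$538.80

-$538.80


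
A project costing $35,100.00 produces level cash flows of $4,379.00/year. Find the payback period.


Formula: Payback = investment / annual cash flow
Substituting: Payback = $35,100.00 / $4,379.00
Payback = 8.0155 years

8.0155 years


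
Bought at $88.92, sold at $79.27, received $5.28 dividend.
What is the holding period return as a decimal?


Formula: HPR = (P1 - P0 + D) / P0
Gain: $79.27 - $88.92 + $5.28 = -$4.37
HPR = -$4.37 / $88.92 = -0.0491

-0.0491


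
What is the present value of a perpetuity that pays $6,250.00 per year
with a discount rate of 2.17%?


Formula: PV = C / r
Substituting: PV = $6,250.00 / 0.0217
PV = $288,018.43

$288,018.43


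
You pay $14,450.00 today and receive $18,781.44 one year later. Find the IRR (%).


Formula: IRR = C1/C0 - 1
Substituting: IRR = $18,781.44 / $14,450.00 - 1
Ratio: 1.299754 - 1 = 0.299754
IRR = 29.9754%

29.9754%


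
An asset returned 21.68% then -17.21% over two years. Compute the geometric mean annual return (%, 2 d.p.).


Formula: Geometric mean = ((1+r1)*(1+r2))^(1/2) - 1
Product: (1 + 0.2168) * (1 + -0.1721) = 1.2168 * 0.8279 = 1.007389
Square root: 1.007389^0.5 = 1.003688
Geometric mean = 1.003688 - 1 = 0.003688
As percentage: 0.37%

0.37%


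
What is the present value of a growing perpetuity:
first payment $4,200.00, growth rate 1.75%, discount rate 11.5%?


Formula: PV = C / (r - g)
Spread: r - g = 0.115 - 0.0175 = 0.0975
Substituting: PV = $4,200.00 / 0.0975
PV = $43,076.92

$43,076.92


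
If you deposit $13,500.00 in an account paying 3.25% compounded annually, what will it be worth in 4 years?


Formula: FV = P * (1 + r)^n
Substituting: FV = $13,500.00 * (1 + 0.0325)^4
Growth factor: (1.0325)^4 = 1.136476
FV = $13,500.00 * 1.136476 = $15,342.43

$15,342.43


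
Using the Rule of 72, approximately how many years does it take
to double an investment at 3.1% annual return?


Formula: Years ≈ 72 / r
Substituting: Years ≈ 72 / 3.1
Years ≈ 23.2

23.2 years


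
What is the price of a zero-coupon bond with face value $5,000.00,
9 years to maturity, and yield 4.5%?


Formula: Price = FV / (1 + r)^n
Substituting: Price = $5,000.00 / (1 + 0.045)^9
Discount factor: (1.045)^9 = 1.486095
Price = $5,000.00 / 1.486095 = $3,364.52

$3,364.52


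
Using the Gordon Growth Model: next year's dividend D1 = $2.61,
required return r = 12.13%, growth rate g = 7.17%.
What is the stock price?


Formula: P = D1 / (r - g)
Spread: r - g = 0.1213 - 0.0717 = 0.0496
Substituting: P = $2.61 / 0.0496
P = $52.62

$52.62


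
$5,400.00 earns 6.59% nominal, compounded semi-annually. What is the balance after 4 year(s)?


Formula: FV = P * (1 + r/m)^(m*t)
Period rate: r/m = 0.0659 / 2 = 0.03295
Total periods: m*t = 2 * 4 = 8
Growth factor: (1 + 0.03295)^8 = 1.296088
FV = $5,400.00 * 1.296088 = $6,998.87

$6,998.87


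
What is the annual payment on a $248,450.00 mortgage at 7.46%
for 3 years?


Formula: PMT = PV * r / (1 - (1+r)^(-n))
Denominator: 1 - (1 + 0.0746)^(-3) = 0.19414
Numerator: $248,450.00 * 0.0746 = 18534.37
PMT = 18534.37 / 0.19414 = $95,469.00

$95,469.00


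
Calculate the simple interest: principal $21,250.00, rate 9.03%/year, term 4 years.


Formula: I = P * r * t
Substituting: I = $21,250.00 * 0.0903 * 4
Step: I = $21,250.00 * 0.3612
I = $7,675.50

$7,675.50


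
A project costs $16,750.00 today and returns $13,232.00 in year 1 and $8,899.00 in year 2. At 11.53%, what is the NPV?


Formula: NPV = C0 + C1/(1+r) + C2/(1+r)^2
Discount C1: $13,232.00 / (1 + 0.1153) = $11,864.07
Discount C2: $8,899.00 / (1 + 0.1153)^2 = $7,154.15
NPV = -$16,750.00 + $11,864.07 + $7,154.15 = $2,268.22

$2,268.22


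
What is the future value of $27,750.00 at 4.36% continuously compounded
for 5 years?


Formula: FV = P * e^(r*t)
Exponent: r*t = 0.0436 * 5 = 0.218
e^(0.218) = 1.243587
FV = $27,750.00 * 1.243587 = $34,509.54

$34,509.54


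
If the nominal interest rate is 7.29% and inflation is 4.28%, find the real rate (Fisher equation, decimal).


Formula: (1 + r_real) = (1 + r_nom) / (1 + inflation)
Substituting: (1 + r_real) = 1.0729 / 1.0428
(1 + r_real) = 1.028865
r_real = 1.028865 - 1 = 0.028865

0.028865


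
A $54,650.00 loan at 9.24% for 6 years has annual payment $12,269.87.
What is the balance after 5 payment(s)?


Formula: Balance = PV*(1+r)^k - PMT*((1+r)^k - 1)/r
Growth: (1 + 0.0924)^5 = 1.555638
Accumulated factor: ((1+r)^k - 1)/r = 6.013395
Balance = $54,650.00 * 1.555638 - $12,269.87 * 6.013395
Balance = $11,232.03

$11,232.03


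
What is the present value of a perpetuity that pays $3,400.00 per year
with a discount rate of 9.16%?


Formula: PV = C / r
Substituting: PV = $3,400.00 / 0.0916
PV = $37,117.90

$37,117.90


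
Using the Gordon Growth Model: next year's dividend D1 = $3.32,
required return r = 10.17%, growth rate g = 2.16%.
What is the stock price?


Formula: P = D1 / (r - g)
Spread: r - g = 0.1017 - 0.0216 = 0.0801
Substituting: P = $3.32 / 0.0801
P = $41.45

$41.45


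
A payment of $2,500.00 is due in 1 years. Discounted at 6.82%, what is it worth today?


Formula: PV = FV / (1 + r)^n
Substituting: PV = $2,500.00 / (1 + 0.0682)^1
Discount factor: (1.0682)^1 = 1.0682
PV = $2,500.00 / 1.0682 = $2,340.39

$2,340.39


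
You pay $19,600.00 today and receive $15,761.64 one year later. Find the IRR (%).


Formula: IRR = C1/C0 - 1
Substituting: IRR = $15,761.64 / $19,600.00 - 1
Ratio: 0.804165 - 1 = -0.195835
IRR = -19.5835%

-19.5835%


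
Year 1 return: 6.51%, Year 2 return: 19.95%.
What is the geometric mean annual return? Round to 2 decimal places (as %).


Formula: Geometric mean = ((1+r1)*(1+r2))^(1/2) - 1
Product: (1 + 0.0651) * (1 + 0.1995) = 1.0651 * 1.1995 = 1.277587
Square root: 1.277587^0.5 = 1.130304
Geometric mean = 1.130304 - 1 = 0.130304
As percentage: 13.03%

13.03%


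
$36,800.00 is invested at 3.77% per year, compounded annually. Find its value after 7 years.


Formula: FV = P * (1 + r)^n
Substituting: FV = $36,800.00 * (1 + 0.0377)^7
Growth factor: (1.0377)^7 = 1.295695
FV = $36,800.00 * 1.295695 = $47,681.57

$47,681.57


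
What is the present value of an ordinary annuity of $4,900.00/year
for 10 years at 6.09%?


Formula: PV = PMT * (1 - (1+r)^(-n)) / r
Discount factor: (1 + 0.0609)^(-10) = 0.553676
Bracket: 1 - 0.553676 = 0.446324
PV = $4,900.00 * 0.446324 / 0.0609 = $35,911.15

$35,911.15


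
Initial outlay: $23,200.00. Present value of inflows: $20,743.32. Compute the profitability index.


Formula: PI = PV(cash flows) / initial investment
Substituting: PI = $20,743.32 / $23,200.00
PI = 0.8941

0.8941


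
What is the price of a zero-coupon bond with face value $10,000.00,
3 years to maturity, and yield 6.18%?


Formula: Price = FV / (1 + r)^n
Substituting: Price = $10,000.00 / (1 + 0.0618)^3
Discount factor: (1.0618)^3 = 1.197094
Price = $10,000.00 / 1.197094 = $8,353.56

$8,353.56


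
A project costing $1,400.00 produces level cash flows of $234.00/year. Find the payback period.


Formula: Payback = investment / annual cash flow
Substituting: Payback = $1,400.00 / $234.00
Payback = 5.9829 years

5.9829 years


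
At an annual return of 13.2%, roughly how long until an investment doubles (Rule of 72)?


Formula: Years ≈ 72 / r
Substituting: Years ≈ 72 / 13.2
Years ≈ 5.5

5.5 years


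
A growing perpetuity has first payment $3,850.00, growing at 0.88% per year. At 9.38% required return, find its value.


Formula: PV = C / (r - g)
Spread: r - g = 0.0938 - 0.0088 = 0.085
Substituting: PV = $3,850.00 / 0.085
PV = $45,294.12

$45,294.12


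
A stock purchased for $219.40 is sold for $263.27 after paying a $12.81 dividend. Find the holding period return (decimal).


Formula: HPR = (P1 - P0 + D) / P0
Gain: $263.27 - $219.40 + $12.81 = $56.68
HPR = $56.68 / $219.40 = 0.2583

0.2583


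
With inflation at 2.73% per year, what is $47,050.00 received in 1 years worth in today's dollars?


Formula: Real value = nominal / (1 + inflation)^years
Price level: (1 + 0.0273)^1 = 1.0273
Real value = $47,050.00 / 1.0273 = $45,799.67

$45,799.67


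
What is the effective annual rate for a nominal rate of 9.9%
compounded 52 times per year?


Formula: EAR = (1 + r/m)^m - 1
Period rate: r/m = 0.099 / 52 = 0.001904
Compounding: (1 + 0.001904)^52 = 1.103962
EAR = 1.103962 - 1 = 0.103962

0.103962


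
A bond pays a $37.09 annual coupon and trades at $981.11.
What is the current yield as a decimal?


Formula: Current yield = annual coupon / price
Substituting: CY = $37.09 / $981.11
CY = 0.037804

0.037804


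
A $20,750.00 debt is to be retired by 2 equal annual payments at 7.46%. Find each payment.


Formula: PMT = PV * r / (1 - (1+r)^(-n))
Denominator: 1 - (1 + 0.0746)^(-2) = 0.134023
Numerator: $20,750.00 * 0.0746 = 1547.95
PMT = 1547.95 / 0.134023 = $11,549.88

$11,549.88


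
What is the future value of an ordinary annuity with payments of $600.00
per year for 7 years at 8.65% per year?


Formula: FV = PMT * ((1+r)^n - 1) / r
Growth factor: (1 + 0.0865)^7 = 1.787344
Numerator: 1.787344 - 1 = 0.787344
FV = $600.00 * 0.787344 / 0.0865 = $5,461.34

$5,461.34


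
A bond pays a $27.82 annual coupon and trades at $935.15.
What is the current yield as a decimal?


Formula: Current yield = annual coupon / price
Substituting: CY = $27.82 / $935.15
CY = 0.029749

0.029749


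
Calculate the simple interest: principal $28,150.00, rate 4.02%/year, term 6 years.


Formula: I = P * r * t
Substituting: I = $28,150.00 * 0.0402 * 6
Step: I = $28,150.00 * 0.2412
I = $6,789.78

$6,789.78


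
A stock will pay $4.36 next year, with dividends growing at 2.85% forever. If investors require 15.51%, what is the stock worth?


Formula: P = D1 / (r - g)
Spread: r - g = 0.1551 - 0.0285 = 0.1266
Substituting: P = $4.36 / 0.1266
P = $34.44

$34.44


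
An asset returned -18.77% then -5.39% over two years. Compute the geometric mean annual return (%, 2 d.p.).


Formula: Geometric mean = ((1+r1)*(1+r2))^(1/2) - 1
Product: (1 + -0.1877) * (1 + -0.0539) = 0.8123 * 0.9461 = 0.768517
Square root: 0.768517^0.5 = 0.876651
Geometric mean = 0.876651 - 1 = -0.123349
As percentage: -12.33%

-12.33%


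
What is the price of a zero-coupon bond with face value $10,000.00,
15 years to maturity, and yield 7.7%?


Formula: Price = FV / (1 + r)^n
Substituting: Price = $10,000.00 / (1 + 0.077)^15
Discount factor: (1.077)^15 = 3.042535
Price = $10,000.00 / 3.042535 = $3,286.73

$3,286.73


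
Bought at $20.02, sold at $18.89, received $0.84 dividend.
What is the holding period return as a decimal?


Formula: HPR = (P1 - P0 + D) / P0
Gain: $18.89 - $20.02 + $0.84 = -$0.29
HPR = -$0.29 / $20.02 = -0.0145

-0.0145


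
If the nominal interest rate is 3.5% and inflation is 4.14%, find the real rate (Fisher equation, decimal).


Formula: (1 + r_real) = (1 + r_nom) / (1 + inflation)
Substituting: (1 + r_real) = 1.035 / 1.0414
(1 + r_real) = 0.993854
r_real = 0.993854 - 1 = -0.006146

-0.006146


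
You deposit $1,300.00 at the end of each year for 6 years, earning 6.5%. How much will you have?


Formula: FV = PMT * ((1+r)^n - 1) / r
Growth factor: (1 + 0.065)^6 = 1.459142
Numerator: 1.459142 - 1 = 0.459142
FV = $1,300.00 * 0.459142 / 0.065 = $9,182.85

$9,182.85


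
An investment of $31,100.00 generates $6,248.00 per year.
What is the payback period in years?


Formula: Payback = investment / annual cash flow
Substituting: Payback = $31,100.00 / $6,248.00
Payback = 4.9776 years

4.9776 years


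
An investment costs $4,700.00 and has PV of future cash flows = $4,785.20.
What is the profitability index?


Formula: PI = PV(cash flows) / initial investment
Substituting: PI = $4,785.20 / $4,700.00
PI = 1.0181

1.0181


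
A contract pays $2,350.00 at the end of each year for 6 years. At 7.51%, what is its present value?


Formula: PV = PMT * (1 - (1+r)^(-n)) / r
Discount factor: (1 + 0.0751)^(-6) = 0.6476
Bracket: 1 - 0.6476 = 0.3524
PV = $2,350.00 * 0.3524 / 0.0751 = $11,027.16

$11,027.16


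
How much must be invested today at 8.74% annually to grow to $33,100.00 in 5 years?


Formula: PV = FV / (1 + r)^n
Substituting: PV = $33,100.00 / (1 + 0.0874)^5
Discount factor: (1.0874)^5 = 1.520361
PV = $33,100.00 / 1.520361 = $21,771.15

$21,771.15


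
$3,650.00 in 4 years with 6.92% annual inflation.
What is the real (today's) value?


Formula: Real value = nominal / (1 + inflation)^years
Price level: (1 + 0.0692)^4 = 1.30688
Real value = $3,650.00 / 1.30688 = $2,792.91

$2,792.91


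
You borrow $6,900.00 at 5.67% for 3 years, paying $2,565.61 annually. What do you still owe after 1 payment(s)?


Formula: Balance = PV*(1+r)^k - PMT*((1+r)^k - 1)/r
Growth: (1 + 0.0567)^1 = 1.0567
Accumulated factor: ((1+r)^k - 1)/r = 1.0
Balance = $6,900.00 * 1.0567 - $2,565.61 * 1.0
Balance = $4,725.62

$4,725.62


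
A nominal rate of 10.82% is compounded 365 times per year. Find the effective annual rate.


Formula: EAR = (1 + r/m)^m - 1
Period rate: r/m = 0.1082 / 365 = 0.000296
Compounding: (1 + 0.000296)^365 = 1.114253
EAR = 1.114253 - 1 = 0.114253

0.114253


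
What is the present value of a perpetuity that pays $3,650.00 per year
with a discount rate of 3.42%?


Formula: PV = C / r
Substituting: PV = $3,650.00 / 0.0342
PV = $106,725.15

$106,725.15


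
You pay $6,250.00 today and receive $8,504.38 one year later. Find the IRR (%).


Formula: IRR = C1/C0 - 1
Substituting: IRR = $8,504.38 / $6,250.00 - 1
Ratio: 1.360701 - 1 = 0.360701
IRR = 36.0701%

36.0701%


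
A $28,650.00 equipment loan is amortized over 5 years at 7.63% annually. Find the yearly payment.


Formula: PMT = PV * r / (1 - (1+r)^(-n))
Denominator: 1 - (1 + 0.0763)^(-5) = 0.307638
Numerator: $28,650.00 * 0.0763 = 2185.995
PMT = 2185.995 / 0.307638 = $7,105.74

$7,105.74


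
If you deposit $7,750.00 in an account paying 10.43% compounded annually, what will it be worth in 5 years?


Formula: FV = P * (1 + r)^n
Substituting: FV = $7,750.00 * (1 + 0.1043)^5
Growth factor: (1.1043)^5 = 1.642235
FV = $7,750.00 * 1.642235 = $12,727.32

$12,727.32


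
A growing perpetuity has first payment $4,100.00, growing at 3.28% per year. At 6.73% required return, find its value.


Formula: PV = C / (r - g)
Spread: r - g = 0.0673 - 0.0328 = 0.0345
Substituting: PV = $4,100.00 / 0.0345
PV = $118,840.58

$118,840.58


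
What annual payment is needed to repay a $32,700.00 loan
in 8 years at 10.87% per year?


Formula: PMT = PV * r / (1 - (1+r)^(-n))
Denominator: 1 - (1 + 0.1087)^(-8) = 0.561986
Numerator: $32,700.00 * 0.1087 = 3554.49
PMT = 3554.49 / 0.561986 = $6,324.87

$6,324.87


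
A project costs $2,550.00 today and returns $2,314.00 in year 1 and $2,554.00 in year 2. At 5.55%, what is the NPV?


Formula: NPV = C0 + C1/(1+r) + C2/(1+r)^2
Discount C1: $2,314.00 / (1 + 0.0555) = $2,192.33
Discount C2: $2,554.00 / (1 + 0.0555)^2 = $2,292.47
NPV = -$2,550.00 + $2,192.33 + $2,292.47 = $1,934.80

$1,934.80


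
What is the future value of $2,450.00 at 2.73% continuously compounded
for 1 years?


Formula: FV = P * e^(r*t)
Exponent: r*t = 0.0273 * 1 = 0.0273
e^(0.0273) = 1.027676
FV = $2,450.00 * 1.027676 = $2,517.81

$2,517.81


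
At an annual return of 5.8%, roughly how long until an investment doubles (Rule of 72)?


Formula: Years ≈ 72 / r
Substituting: Years ≈ 72 / 5.8
Years ≈ 12.4

12.4 years


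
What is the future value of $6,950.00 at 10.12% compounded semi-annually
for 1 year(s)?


Formula: FV = P * (1 + r/m)^(m*t)
Period rate: r/m = 0.1012 / 2 = 0.0506
Total periods: m*t = 2 * 1 = 2
Growth factor: (1 + 0.0506)^2 = 1.10376
FV = $6,950.00 * 1.10376 = $7,671.13

$7,671.13


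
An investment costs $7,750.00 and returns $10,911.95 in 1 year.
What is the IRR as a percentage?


Formula: IRR = C1/C0 - 1
Substituting: IRR = $10,911.95 / $7,750.00 - 1
Ratio: 1.407994 - 1 = 0.407994
IRR = 40.7994%

40.7994%


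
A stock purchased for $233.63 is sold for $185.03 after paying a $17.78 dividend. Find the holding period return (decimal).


Formula: HPR = (P1 - P0 + D) / P0
Gain: $185.03 - $233.63 + $17.78 = -$30.82
HPR = -$30.82 / $233.63 = -0.1319

-0.1319


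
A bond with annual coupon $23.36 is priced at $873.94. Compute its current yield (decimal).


Formula: Current yield = annual coupon / price
Substituting: CY = $23.36 / $873.94
CY = 0.02673

0.02673


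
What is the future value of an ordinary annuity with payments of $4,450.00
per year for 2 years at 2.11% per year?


Formula: FV = PMT * ((1+r)^n - 1) / r
Growth factor: (1 + 0.0211)^2 = 1.042645
Numerator: 1.042645 - 1 = 0.042645
FV = $4,450.00 * 0.042645 / 0.0211 = $8,993.90

$8,993.90


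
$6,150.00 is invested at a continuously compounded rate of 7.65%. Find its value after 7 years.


Formula: FV = P * e^(r*t)
Exponent: r*t = 0.0765 * 7 = 0.5355
e^(0.5355) = 1.708302
FV = $6,150.00 * 1.708302 = $10,506.06

$10,506.06


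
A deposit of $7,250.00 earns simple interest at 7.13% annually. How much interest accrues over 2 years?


Formula: I = P * r * t
Substituting: I = $7,250.00 * 0.0713 * 2
Step: I = $7,250.00 * 0.1426
I = $1,033.85

$1,033.85


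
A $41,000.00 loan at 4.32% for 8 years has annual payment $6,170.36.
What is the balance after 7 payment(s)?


Formula: Balance = PV*(1+r)^k - PMT*((1+r)^k - 1)/r
Growth: (1 + 0.0432)^7 = 1.344538
Accumulated factor: ((1+r)^k - 1)/r = 7.975414
Balance = $41,000.00 * 1.344538 - $6,170.36 * 7.975414
Balance = $5,914.88

$5,914.88


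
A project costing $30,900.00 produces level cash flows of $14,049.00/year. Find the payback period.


Formula: Payback = investment / annual cash flow
Substituting: Payback = $30,900.00 / $14,049.00
Payback = 2.1994 years

2.1994 years
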